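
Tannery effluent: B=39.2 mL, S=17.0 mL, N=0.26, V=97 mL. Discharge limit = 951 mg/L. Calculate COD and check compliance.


COD = (39.2 - 17.0) x 0.26 x 8000 / 97 = 476.0 mg/L
Limit: 951 mg/L
Compliant: Yes


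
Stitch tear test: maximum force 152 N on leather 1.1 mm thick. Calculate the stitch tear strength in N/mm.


138.2 N/mm

Stitch tear strength = force / thickness
STS = 152 / 1.1 = 138.2 N/mm


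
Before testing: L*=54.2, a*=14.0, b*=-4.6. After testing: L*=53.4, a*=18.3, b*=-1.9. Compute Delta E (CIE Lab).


Delta E = 5.14


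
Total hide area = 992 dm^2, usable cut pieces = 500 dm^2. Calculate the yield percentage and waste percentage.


Yield = 50.4%
Waste = 49.6%

Yield = 500 / 992 x 100 = 50.4%
Waste = 992 - 500 = 492 dm^2
Waste% = 100 - 50.4 = 49.6%


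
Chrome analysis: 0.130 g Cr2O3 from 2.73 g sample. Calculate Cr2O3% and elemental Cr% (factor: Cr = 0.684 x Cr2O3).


Cr2O3% = 0.130 / 2.73 x 100 = 4.76%
Cr% = 4.76 x 0.684 = 3.26%


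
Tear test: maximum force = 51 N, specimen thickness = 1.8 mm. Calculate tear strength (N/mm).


28.3 N/mm

Tear strength = force / thickness
Tear = 51 / 1.8 = 28.3 N/mm


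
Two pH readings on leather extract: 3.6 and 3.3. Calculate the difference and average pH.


Difference = |3.6 - 3.3| = 0.3
Average = (3.6 + 3.3) / 2 = 3.45


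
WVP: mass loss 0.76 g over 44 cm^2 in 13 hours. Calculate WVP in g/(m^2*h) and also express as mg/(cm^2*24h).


WVP = 13.29 g/(m^2*h)
Daily rate = 31.89 mg/(cm^2*24h)


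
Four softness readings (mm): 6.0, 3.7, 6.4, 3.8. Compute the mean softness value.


Sum = 6.0 + 3.7 + 6.4 + 3.8
Mean = 19.9 / 4 = 4.98 mm


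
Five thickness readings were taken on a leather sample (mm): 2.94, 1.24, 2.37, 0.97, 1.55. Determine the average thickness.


1.81 mm

Sum = 2.94 + 1.24 + 2.37 + 0.97 + 1.55 = 9.07
Average = 9.07 / 5 = 1.81 mm


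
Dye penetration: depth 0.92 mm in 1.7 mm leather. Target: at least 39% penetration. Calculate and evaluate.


Penetration = 0.92 / 1.7 x 100 = 54.1%
Target: 39%
Meets target: Yes


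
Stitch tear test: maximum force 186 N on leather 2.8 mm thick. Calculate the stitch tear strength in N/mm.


66.4 N/mm


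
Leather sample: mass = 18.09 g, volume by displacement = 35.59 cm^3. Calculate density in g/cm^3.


Density = mass / volume
Density = 18.09 / 35.59 = 0.508 g/cm^3


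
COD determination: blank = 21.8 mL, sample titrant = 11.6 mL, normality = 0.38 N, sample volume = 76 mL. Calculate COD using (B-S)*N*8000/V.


408.0 mg/L


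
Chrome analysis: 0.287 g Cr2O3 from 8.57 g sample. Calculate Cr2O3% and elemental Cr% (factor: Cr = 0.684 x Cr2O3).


Cr2O3% = 0.287 / 8.57 x 100 = 3.35%
Cr% = 3.35 x 0.684 = 2.29%


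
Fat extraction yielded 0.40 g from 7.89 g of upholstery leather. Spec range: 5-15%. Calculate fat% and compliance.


Fat% = 0.40 / 7.89 x 100 = 5.1%
Spec range: 5-15%
Compliant: Yes


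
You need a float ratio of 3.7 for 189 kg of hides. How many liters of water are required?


699.3 L

Water = hide weight x target ratio
Water = 189 x 3.7 = 699.3 L


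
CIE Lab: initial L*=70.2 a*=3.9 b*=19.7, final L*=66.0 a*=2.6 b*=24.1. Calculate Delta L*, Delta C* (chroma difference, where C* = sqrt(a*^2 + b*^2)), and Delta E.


Delta L* = -4.2
Delta C* = 4.16
Delta E = 6.22


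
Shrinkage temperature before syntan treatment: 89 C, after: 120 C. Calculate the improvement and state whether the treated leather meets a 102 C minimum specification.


Improvement = 120 - 89 = 31 C
Spec check: 120 C >= 102 C? Yes


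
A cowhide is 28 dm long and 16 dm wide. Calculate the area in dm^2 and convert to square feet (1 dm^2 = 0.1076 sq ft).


448 dm^2
48.20 sq ft

Area = 28 x 16 = 448 dm^2
Conversion: 448 x 0.1076 = 48.20 sq ft


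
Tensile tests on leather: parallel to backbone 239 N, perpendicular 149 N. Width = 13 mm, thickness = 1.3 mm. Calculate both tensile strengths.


Area = 13 x 1.3 = 16.9 mm^2
TS (parallel) = 239 / 16.9 = 14.14 N/mm^2
TS (perpendicular) = 149 / 16.9 = 8.82 N/mm^2


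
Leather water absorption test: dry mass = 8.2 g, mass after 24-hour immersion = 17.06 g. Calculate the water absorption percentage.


Water absorbed = 17.06 - 8.2 = 8.86 g
WA% = 8.86 / 8.2 x 100 = 108.0%


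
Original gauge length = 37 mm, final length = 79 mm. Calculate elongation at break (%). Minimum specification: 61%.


Elongation = 113.5%
Meets spec: Yes

Extension = 79 - 37 = 42 mm
Elongation = 42 / 37 x 100 = 113.5%
Minimum required: 61%
Meets specification: Yes


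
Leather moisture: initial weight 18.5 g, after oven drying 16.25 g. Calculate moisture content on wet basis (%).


12.2%

Moisture = 18.5 - 16.25 = 2.25 g
MC = 2.25 / 18.5 x 100 = 12.2%


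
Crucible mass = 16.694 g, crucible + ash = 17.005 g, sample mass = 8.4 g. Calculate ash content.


Ash mass = 0.311 g
Ash content = 3.70%

Ash mass = 17.005 - 16.694 = 0.311 g
Ash% = 0.311 / 8.4 x 100 = 3.70%


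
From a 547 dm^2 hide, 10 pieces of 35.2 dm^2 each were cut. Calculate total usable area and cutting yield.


Total usable = 10 x 35.2 = 352.0 dm^2
Yield = 352.0 / 547 x 100 = 64.4%


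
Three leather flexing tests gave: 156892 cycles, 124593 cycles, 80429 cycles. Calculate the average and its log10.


Average = (156892 + 124593 + 80429) / 3 = 120638 cycles
log10(120638) = 5.08


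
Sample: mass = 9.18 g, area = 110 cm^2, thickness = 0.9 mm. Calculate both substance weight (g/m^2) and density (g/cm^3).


SW = 9.18 / 110 x 10000 = 834.5 g/m^2
Volume = 110 x 0.9 / 10 = 9.90 cm^3
Density = 9.18 / 9.90 = 0.927 g/cm^3


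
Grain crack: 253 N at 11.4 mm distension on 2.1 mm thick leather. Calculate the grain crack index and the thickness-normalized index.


Crack index = 22.2 N/mm
Normalized index = 10.6 N/mm per mm


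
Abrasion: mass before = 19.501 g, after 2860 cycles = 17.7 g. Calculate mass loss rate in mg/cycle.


Mass loss = 19.501 - 17.7 = 1.801 g
Rate = 1.801 / 2860 x 1000 = 0.630 mg/cycle


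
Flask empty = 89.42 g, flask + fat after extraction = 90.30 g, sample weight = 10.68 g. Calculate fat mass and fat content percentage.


Fat mass = 90.30 - 89.42 = 0.88 g
Fat% = 0.88 / 10.68 x 100 = 8.2%


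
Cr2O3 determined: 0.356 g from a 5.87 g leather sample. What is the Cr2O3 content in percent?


Cr2O3% = 0.356 / 5.87 x 100
Cr2O3% = 6.06%


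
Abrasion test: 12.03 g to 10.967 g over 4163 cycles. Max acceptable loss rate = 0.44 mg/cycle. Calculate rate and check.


Rate = 0.255 mg/cycle
Passes: Yes

Loss = 12.03 - 10.967 = 1.063 g
Rate = 1.063 g / 4163 cycles x 1000 = 0.255 mg/cycle
Max = 0.44 mg/cycle
Passes: Yes


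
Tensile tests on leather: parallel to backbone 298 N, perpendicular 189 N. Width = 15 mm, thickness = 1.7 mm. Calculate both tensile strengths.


Parallel = 11.69 N/mm^2
Perpendicular = 7.41 N/mm^2

Area = 15 x 1.7 = 25.5 mm^2
TS (parallel) = 298 / 25.5 = 11.69 N/mm^2
TS (perpendicular) = 189 / 25.5 = 7.41 N/mm^2


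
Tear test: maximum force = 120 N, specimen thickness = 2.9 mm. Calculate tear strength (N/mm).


Tear strength = force / thickness
Tear = 120 / 2.9 = 41.4 N/mm


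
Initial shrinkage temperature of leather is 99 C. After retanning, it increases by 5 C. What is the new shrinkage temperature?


New Ts = 99 + 5 = 104 C


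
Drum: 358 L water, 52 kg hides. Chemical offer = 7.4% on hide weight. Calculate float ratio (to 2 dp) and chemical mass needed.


Float ratio = 358 / 52 = 6.88
Chemical = 52 x 7.4 / 100 = 3.848 kg


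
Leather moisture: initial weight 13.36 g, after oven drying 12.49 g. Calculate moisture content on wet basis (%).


Moisture = 13.36 - 12.49 = 0.87 g
MC = 0.87 / 13.36 x 100 = 6.5%


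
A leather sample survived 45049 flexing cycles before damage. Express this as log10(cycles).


log10(45049) = 4.65


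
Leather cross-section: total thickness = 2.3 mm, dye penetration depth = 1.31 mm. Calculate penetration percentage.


Penetration% = 1.31 / 2.3 x 100
Penetration = 57.0%


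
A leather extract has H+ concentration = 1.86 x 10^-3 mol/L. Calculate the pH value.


pH = -log10[H+]
pH = -log10(1.86 x 10^-3) = 2.73


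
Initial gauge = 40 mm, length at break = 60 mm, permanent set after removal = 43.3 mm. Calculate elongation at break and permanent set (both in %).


Elongation at break = (60 - 40) / 40 x 100 = 50.0%
Permanent set = (43.3 - 40) / 40 x 100 = 8.3%


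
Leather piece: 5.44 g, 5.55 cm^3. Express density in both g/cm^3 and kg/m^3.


0.980 g/cm^3
980 kg/m^3

Density = 5.44 / 5.55 = 0.980 g/cm^3
Convert: 0.980 x 1000 = 980 kg/m^3


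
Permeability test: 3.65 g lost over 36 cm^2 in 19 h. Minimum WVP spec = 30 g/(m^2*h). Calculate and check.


WVP = 53.36 g/(m^2*h)
Meets specification: Yes


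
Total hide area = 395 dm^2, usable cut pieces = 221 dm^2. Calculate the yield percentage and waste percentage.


Yield = 221 / 395 x 100 = 55.9%
Waste = 395 - 221 = 174 dm^2
Waste% = 100 - 55.9 = 44.1%


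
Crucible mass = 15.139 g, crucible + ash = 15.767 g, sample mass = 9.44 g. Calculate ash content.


Ash mass = 0.628 g
Ash content = 6.65%


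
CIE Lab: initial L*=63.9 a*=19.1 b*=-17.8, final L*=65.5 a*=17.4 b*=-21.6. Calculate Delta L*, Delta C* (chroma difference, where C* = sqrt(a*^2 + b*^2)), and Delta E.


Delta L* = 1.6
Delta C* = 1.63
Delta E = 4.46


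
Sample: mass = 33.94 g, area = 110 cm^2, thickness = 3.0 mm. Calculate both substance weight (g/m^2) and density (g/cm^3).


Substance weight = 3085.5 g/m^2
Density = 1.028 g/cm^3

SW = 33.94 / 110 x 10000 = 3085.5 g/m^2
Volume = 110 x 3.0 / 10 = 33.00 cm^3
Density = 33.94 / 33.00 = 1.028 g/cm^3


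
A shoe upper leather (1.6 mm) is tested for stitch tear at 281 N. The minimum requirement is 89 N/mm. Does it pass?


STS = 281 / 1.6 = 175.6 N/mm
Minimum required: 89 N/mm
Passes: Yes


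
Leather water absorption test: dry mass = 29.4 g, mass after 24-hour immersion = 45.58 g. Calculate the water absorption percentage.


Water absorbed = 45.58 - 29.4 = 16.18 g
WA% = 16.18 / 29.4 x 100 = 55.0%


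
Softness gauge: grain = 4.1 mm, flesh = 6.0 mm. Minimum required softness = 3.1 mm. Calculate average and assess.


Average softness = 5.05 mm
Meets requirement: Yes


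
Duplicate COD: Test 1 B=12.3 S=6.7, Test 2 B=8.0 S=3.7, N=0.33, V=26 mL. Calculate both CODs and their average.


COD1 = (12.3 - 6.7) x 0.33 x 8000 / 26 = 568.6 mg/L
COD2 = (8.0 - 3.7) x 0.33 x 8000 / 26 = 436.6 mg/L
Average = (568.6 + 436.6) / 2 = 502.6 mg/L


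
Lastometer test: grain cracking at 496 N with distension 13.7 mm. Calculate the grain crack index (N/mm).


Grain crack index = force / distension
Index = 496 / 13.7 = 36.2 N/mm


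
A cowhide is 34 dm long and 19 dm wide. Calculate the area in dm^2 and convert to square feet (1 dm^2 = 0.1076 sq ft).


Area = 34 x 19 = 646 dm^2
Conversion: 646 x 0.1076 = 69.51 sq ft


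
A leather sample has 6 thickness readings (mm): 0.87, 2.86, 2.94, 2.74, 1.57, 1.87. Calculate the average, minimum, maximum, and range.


Sum = 12.85
Average = 12.85 / 6 = 2.14 mm
Minimum = 0.87 mm
Maximum = 2.94 mm
Range = 2.94 - 0.87 = 2.07 mm


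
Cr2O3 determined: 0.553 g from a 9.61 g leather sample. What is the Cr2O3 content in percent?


5.75%

Cr2O3% = 0.553 / 9.61 x 100
Cr2O3% = 5.75%


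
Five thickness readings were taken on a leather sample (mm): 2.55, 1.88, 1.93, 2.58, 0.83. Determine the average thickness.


Sum = 2.55 + 1.88 + 1.93 + 2.58 + 0.83 = 9.77
Average = 9.77 / 5 = 1.95 mm


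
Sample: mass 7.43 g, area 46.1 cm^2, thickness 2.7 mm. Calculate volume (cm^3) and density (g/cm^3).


Thickness in cm = 2.7 / 10 = 0.27 cm
Volume = 46.1 x 0.27 = 12.447 cm^3
Density = 7.43 / 12.447 = 0.597 g/cm^3


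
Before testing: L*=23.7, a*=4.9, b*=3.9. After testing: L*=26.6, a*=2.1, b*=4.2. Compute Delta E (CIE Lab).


dL = 26.6 - 23.7 = 2.9
da = 2.1 - 4.9 = -2.8
db = 4.2 - 3.9 = 0.3
dE = sqrt((2.9)^2 + (-2.8)^2 + (0.3)^2) = 4.04


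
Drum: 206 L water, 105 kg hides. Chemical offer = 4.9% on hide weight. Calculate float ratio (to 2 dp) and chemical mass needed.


Float ratio = 1.96
Chemical needed = 5.145 kg

Float ratio = 206 / 105 = 1.96
Chemical = 105 x 4.9 / 100 = 5.145 kg


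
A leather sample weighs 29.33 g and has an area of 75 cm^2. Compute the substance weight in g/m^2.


3910.7 g/m^2


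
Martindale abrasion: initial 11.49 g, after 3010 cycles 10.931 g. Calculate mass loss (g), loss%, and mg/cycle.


Loss = 11.49 - 10.931 = 0.559 g
Loss% = 0.559 / 11.49 x 100 = 4.87%
Rate = 0.559 / 3010 x 1000 = 0.186 mg/cycle


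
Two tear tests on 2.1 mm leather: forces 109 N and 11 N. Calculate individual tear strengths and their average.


Tear 1 = 51.9 N/mm
Tear 2 = 5.2 N/mm
Average = 28.6 N/mm

Tear 1 = 109 / 2.1 = 51.9 N/mm
Tear 2 = 11 / 2.1 = 5.2 N/mm
Average = (51.9 + 5.2) / 2 = 28.6 N/mm


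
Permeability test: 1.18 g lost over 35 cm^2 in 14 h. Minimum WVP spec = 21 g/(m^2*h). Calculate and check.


WVP = 24.08 g/(m^2*h)
Meets specification: Yes

WVP = 1.18 / (35 x 14) x 10000 = 24.08 g/(m^2*h)
Minimum: 21 g/(m^2*h)
Meets spec: Yes


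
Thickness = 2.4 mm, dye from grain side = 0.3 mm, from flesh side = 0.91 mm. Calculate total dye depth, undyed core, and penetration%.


Total dyed = 0.3 + 0.91 = 1.21 mm
Undyed core = 2.4 - 1.21 = 1.19 mm
Penetration = 1.21 / 2.4 x 100 = 50.4%


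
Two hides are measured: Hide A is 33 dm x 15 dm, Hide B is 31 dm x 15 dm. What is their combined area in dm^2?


Hide A area = 33 x 15 = 495 dm^2
Hide B area = 31 x 15 = 465 dm^2
Total = 495 + 465 = 960 dm^2


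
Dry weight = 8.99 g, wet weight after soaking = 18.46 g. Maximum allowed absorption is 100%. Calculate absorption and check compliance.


WA = (18.46 - 8.99) / 8.99 x 100 = 105.3%
Maximum allowed: 100%
Compliant: No


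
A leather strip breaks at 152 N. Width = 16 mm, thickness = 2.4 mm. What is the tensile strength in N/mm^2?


Cross-sectional area = 16 x 2.4 = 38.4 mm^2
Tensile strength = 152 / 38.4 = 3.96 N/mm^2


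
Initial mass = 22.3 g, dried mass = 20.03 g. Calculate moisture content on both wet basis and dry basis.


Moisture lost = 22.3 - 20.03 = 2.27 g
Wet basis MC = 2.27 / 22.3 x 100 = 10.2%
Dry basis MC = 2.27 / 20.03 x 100 = 11.3%


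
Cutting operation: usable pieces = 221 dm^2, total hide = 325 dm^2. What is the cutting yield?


Yield = usable / total x 100
Yield = 221 / 325 x 100 = 68.0%


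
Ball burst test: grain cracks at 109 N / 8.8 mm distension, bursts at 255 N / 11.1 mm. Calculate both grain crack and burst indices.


Crack index = 12.4 N/mm
Burst index = 23.0 N/mm

Crack index = 109 / 8.8 = 12.4 N/mm
Burst index = 255 / 11.1 = 23.0 N/mm


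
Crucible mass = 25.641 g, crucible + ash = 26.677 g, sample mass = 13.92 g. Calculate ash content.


Ash mass = 1.036 g
Ash content = 7.44%

Ash mass = 26.677 - 25.641 = 1.036 g
Ash% = 1.036 / 13.92 x 100 = 7.44%


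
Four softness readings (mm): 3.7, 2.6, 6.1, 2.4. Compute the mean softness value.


3.70 mm


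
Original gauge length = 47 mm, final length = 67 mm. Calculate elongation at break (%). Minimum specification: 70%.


Extension = 67 - 47 = 20 mm
Elongation = 20 / 47 x 100 = 42.6%
Minimum required: 70%
Meets specification: No


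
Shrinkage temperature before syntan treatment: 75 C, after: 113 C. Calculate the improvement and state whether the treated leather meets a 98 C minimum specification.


Improvement = 113 - 75 = 38 C
Spec check: 113 C >= 98 C? Yes


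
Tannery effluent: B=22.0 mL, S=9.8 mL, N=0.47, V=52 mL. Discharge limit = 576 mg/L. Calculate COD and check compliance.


COD = 882.2 mg/L
Compliant: No

COD = (22.0 - 9.8) x 0.47 x 8000 / 52 = 882.2 mg/L
Limit: 576 mg/L
Compliant: No


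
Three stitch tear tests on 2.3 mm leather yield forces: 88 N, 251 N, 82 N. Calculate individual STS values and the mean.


STS1 = 38.3 N/mm
STS2 = 109.1 N/mm
STS3 = 35.7 N/mm
Mean = 61.0 N/mm

STS1 = 88 / 2.3 = 38.3 N/mm
STS2 = 251 / 2.3 = 109.1 N/mm
STS3 = 82 / 2.3 = 35.7 N/mm
Mean = (38.3 + 109.1 + 35.7) / 3 = 61.0 N/mm


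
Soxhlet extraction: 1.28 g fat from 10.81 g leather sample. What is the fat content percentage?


Fat content = 1.28 / 10.81 x 100
Fat = 11.8%


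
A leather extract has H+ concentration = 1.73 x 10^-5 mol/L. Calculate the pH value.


pH = -log10[H+]
pH = -log10(1.73 x 10^-5) = 4.76


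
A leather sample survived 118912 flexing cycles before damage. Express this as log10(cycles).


5.08


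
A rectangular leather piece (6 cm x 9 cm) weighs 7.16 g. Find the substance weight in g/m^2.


1325.9 g/m^2

Area = 6 x 9 = 54 cm^2
SW = 7.16 / 54 x 10000 = 1325.9 g/m^2


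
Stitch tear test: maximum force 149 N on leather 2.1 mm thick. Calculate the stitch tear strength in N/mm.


Stitch tear strength = force / thickness
STS = 149 / 2.1 = 71.0 N/mm


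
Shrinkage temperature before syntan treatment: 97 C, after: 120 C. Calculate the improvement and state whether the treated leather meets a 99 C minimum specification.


Improvement = 23 C
Meets 99 C spec: Yes

Improvement = 120 - 97 = 23 C
Spec check: 120 C >= 99 C? Yes


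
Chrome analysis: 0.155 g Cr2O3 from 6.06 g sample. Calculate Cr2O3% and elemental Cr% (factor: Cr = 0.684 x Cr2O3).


Cr2O3% = 0.155 / 6.06 x 100 = 2.56%
Cr% = 2.56 x 0.684 = 1.75%


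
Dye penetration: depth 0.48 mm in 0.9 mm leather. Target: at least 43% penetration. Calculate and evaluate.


Penetration = 0.48 / 0.9 x 100 = 53.3%
Target: 43%
Meets target: Yes


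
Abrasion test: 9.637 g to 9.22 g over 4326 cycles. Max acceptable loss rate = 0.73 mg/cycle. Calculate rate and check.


Rate = 0.096 mg/cycle
Passes: Yes

Loss = 9.637 - 9.22 = 0.417 g
Rate = 0.417 g / 4326 cycles x 1000 = 0.096 mg/cycle
Max = 0.73 mg/cycle
Passes: Yes


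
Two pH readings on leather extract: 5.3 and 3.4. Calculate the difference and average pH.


Difference = |5.3 - 3.4| = 1.9
Average = (5.3 + 3.4) / 2 = 4.35


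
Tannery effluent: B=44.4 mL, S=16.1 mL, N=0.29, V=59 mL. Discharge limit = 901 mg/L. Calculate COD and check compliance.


COD = 1112.8 mg/L
Compliant: No

COD = (44.4 - 16.1) x 0.29 x 8000 / 59 = 1112.8 mg/L
Limit: 901 mg/L
Compliant: No


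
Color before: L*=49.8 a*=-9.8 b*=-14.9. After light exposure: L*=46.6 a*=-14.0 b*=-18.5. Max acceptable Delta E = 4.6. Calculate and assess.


dL = -3.2, da = -4.2, db = -3.6
dE = sqrt((-3.2)^2 + (-4.2)^2 + (-3.6)^2) = 6.39
Max = 4.6
Passes: No


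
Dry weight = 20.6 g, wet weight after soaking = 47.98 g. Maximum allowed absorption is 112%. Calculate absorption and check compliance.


Absorption = 132.9%
Compliant: No

WA = (47.98 - 20.6) / 20.6 x 100 = 132.9%
Maximum allowed: 112%
Compliant: No


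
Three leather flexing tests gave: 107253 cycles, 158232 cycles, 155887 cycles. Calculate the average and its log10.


Average = (107253 + 158232 + 155887) / 3 = 140457 cycles
log10(140457) = 5.15


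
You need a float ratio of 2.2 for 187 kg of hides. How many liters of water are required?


411.4 L

Water = hide weight x target ratio
Water = 187 x 2.2 = 411.4 L


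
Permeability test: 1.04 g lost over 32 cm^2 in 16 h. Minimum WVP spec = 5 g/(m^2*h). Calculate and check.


WVP = 20.31 g/(m^2*h)
Meets specification: Yes

WVP = 1.04 / (32 x 16) x 10000 = 20.31 g/(m^2*h)
Minimum: 5 g/(m^2*h)
Meets spec: Yes


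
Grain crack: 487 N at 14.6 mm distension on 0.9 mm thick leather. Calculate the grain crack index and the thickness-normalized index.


Crack index = 33.4 N/mm
Normalized index = 37.1 N/mm per mm

Crack index = 487 / 14.6 = 33.4 N/mm
Normalized = 33.4 / 0.9 = 37.1 N/mm per mm


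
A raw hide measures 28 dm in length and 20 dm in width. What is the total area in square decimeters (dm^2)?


Area = length x width
Area = 28 x 20 = 560 dm^2


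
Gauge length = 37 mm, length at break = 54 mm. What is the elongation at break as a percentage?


Extension = 54 - 37 = 17 mm
Elongation = 17 / 37 x 100 = 45.9%


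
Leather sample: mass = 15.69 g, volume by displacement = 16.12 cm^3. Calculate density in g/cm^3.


0.973 g/cm^3

Density = mass / volume
Density = 15.69 / 16.12 = 0.973 g/cm^3


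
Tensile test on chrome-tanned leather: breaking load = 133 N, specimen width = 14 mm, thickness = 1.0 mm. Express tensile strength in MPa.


9.50 MPa

Cross-section = 14 x 1.0 = 14.0 mm^2
TS = 133 / 14.0 = 9.50 MPa
(1 N/mm^2 = 1 MPa)


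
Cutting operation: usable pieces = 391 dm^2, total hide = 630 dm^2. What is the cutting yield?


Yield = usable / total x 100
Yield = 391 / 630 x 100 = 62.1%


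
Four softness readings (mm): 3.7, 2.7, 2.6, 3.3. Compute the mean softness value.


Sum = 3.7 + 2.7 + 2.6 + 3.3
Mean = 12.3 / 4 = 3.08 mm


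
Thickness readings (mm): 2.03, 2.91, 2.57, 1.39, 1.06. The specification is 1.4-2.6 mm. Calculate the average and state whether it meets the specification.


Average = 1.99 mm
Within specification: Yes


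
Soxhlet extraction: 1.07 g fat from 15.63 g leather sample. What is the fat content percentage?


Fat content = 1.07 / 15.63 x 100
Fat = 6.8%


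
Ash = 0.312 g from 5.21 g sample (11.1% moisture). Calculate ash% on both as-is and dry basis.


As-is ash% = 0.312 / 5.21 x 100 = 5.99%
Dry mass = 5.21 x (100 - 11.1) / 100 = 4.63169 g
Dry-basis ash% = 0.312 / 4.63169 x 100 = 6.74%


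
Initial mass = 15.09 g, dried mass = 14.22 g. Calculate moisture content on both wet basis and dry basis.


Moisture lost = 15.09 - 14.22 = 0.87 g
Wet basis MC = 0.87 / 15.09 x 100 = 5.8%
Dry basis MC = 0.87 / 14.22 x 100 = 6.1%


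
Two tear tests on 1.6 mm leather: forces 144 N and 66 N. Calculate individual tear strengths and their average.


Tear 1 = 90.0 N/mm
Tear 2 = 41.3 N/mm
Average = 65.7 N/mm

Tear 1 = 144 / 1.6 = 90.0 N/mm
Tear 2 = 66 / 1.6 = 41.3 N/mm
Average = (90.0 + 41.3) / 2 = 65.7 N/mm


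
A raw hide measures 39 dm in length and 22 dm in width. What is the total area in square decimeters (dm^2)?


858 dm^2


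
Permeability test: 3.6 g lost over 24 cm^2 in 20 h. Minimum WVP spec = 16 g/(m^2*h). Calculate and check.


WVP = 3.6 / (24 x 20) x 10000 = 75.00 g/(m^2*h)
Minimum: 16 g/(m^2*h)
Meets spec: Yes


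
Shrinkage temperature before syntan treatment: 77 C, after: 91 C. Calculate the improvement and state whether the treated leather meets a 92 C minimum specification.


Improvement = 14 C
Meets 92 C spec: No

Improvement = 91 - 77 = 14 C
Spec check: 91 C >= 92 C? No


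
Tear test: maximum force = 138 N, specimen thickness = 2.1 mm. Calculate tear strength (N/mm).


65.7 N/mm

Tear strength = force / thickness
Tear = 138 / 2.1 = 65.7 N/mm


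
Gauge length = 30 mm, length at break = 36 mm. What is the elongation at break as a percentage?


20.0%


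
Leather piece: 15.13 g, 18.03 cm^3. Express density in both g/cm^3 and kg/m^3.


0.839 g/cm^3
839 kg/m^3


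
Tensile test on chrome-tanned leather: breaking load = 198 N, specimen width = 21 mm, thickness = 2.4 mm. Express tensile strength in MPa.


3.93 MPa


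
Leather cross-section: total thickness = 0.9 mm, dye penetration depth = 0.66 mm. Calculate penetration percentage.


73.3%

Penetration% = 0.66 / 0.9 x 100
Penetration = 73.3%


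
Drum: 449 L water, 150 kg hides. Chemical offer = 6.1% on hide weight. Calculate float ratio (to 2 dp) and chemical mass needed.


Float ratio = 449 / 150 = 2.99
Chemical = 150 x 6.1 / 100 = 9.15 kg


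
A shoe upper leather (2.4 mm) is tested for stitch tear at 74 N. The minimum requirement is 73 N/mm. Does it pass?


STS = 30.8 N/mm
Passes: No

STS = 74 / 2.4 = 30.8 N/mm
Minimum required: 73 N/mm
Passes: No


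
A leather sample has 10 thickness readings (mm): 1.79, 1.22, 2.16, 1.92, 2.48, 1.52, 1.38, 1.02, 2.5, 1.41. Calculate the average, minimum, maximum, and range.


Average = 1.74 mm
Min = 1.02 mm
Max = 2.5 mm
Range = 1.48 mm

Sum = 17.40
Average = 17.40 / 10 = 1.74 mm
Minimum = 1.02 mm
Maximum = 2.5 mm
Range = 2.5 - 1.02 = 1.48 mm


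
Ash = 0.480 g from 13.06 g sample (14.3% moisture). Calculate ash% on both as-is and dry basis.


As-is ash = 3.68%
Dry-basis ash = 4.29%


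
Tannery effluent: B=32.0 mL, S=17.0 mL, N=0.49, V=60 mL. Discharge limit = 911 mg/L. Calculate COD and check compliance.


COD = (32.0 - 17.0) x 0.49 x 8000 / 60 = 980.0 mg/L
Limit: 911 mg/L
Compliant: No


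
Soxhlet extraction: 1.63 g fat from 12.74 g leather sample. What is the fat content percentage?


12.8%

Fat content = 1.63 / 12.74 x 100
Fat = 12.8%


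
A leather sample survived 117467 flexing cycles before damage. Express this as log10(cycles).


log10(117467) = 5.07


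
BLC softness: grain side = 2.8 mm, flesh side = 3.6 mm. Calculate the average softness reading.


3.20 mm

Average = (2.8 + 3.6) / 2
Average = 3.20 mm


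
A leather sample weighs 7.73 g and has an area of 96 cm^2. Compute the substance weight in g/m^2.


Substance weight = mass / area x 10000
SW = 7.73 / 96 x 10000
SW = 805.2 g/m^2


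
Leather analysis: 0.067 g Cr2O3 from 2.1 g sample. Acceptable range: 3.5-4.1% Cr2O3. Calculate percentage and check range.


Cr2O3 = 3.19%
Within range: No

Cr2O3% = 0.067 / 2.1 x 100 = 3.19%
Acceptable range: 3.5 to 4.1%
Within range: No


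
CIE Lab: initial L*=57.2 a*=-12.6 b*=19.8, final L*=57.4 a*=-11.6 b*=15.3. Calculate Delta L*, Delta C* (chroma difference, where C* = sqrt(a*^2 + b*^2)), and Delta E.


Delta L* = 57.4 - 57.2 = 0.2
C1* = sqrt((-12.6)^2 + (19.8)^2) = 23.469
C2* = sqrt((-11.6)^2 + (15.3)^2) = 19.200
Delta C* = 19.200 - 23.469 = -4.27
Delta E = sqrt((0.2)^2 + (1.0)^2 + (-4.5)^2) = 4.61


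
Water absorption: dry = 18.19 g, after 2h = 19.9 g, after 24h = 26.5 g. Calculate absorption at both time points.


2h absorption = 9.4%
24h absorption = 45.7%

WA (2h) = (19.9 - 18.19) / 18.19 x 100 = 9.4%
WA (24h) = (26.5 - 18.19) / 18.19 x 100 = 45.7%


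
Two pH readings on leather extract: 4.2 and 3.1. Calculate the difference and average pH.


Difference = 1.1
Average pH = 3.65


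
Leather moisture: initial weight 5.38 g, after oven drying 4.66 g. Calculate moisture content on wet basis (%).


13.4%

Moisture = 5.38 - 4.66 = 0.72 g
MC = 0.72 / 5.38 x 100 = 13.4%


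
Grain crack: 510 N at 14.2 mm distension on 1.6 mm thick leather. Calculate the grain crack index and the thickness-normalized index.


Crack index = 510 / 14.2 = 35.9 N/mm
Normalized = 35.9 / 1.6 = 22.4 N/mm per mm


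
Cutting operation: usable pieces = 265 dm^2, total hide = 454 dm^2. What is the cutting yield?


58.4%

Yield = usable / total x 100
Yield = 265 / 454 x 100 = 58.4%


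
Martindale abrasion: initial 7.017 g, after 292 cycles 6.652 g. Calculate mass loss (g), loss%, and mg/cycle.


Mass loss = 0.365 g
Loss = 5.20%
Rate = 1.250 mg/cycle

Loss = 7.017 - 6.652 = 0.365 g
Loss% = 0.365 / 7.017 x 100 = 5.20%
Rate = 0.365 / 292 x 1000 = 1.250 mg/cycle


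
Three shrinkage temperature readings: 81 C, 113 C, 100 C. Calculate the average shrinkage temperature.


98.0 C


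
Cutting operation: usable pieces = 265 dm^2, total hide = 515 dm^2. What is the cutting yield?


51.5%

Yield = usable / total x 100
Yield = 265 / 515 x 100 = 51.5%


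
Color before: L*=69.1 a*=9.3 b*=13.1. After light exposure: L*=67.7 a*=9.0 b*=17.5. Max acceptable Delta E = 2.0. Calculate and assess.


Delta E = 4.63
Passes: No


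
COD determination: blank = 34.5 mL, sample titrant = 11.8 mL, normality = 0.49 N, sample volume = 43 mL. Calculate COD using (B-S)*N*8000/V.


COD = (34.5 - 11.8) x 0.49 x 8000 / 43
COD = 22.7 x 0.49 x 8000 / 43
COD = 2069.4 mg/L


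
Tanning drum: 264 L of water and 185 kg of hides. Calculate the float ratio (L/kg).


Float ratio = water / hide weight
Ratio = 264 / 185 = 1.4


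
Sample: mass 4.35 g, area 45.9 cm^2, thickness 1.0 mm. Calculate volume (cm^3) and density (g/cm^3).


Volume = 4.590 cm^3
Density = 0.948 g/cm^3


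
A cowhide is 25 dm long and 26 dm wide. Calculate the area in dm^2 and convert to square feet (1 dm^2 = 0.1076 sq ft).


650 dm^2
69.94 sq ft


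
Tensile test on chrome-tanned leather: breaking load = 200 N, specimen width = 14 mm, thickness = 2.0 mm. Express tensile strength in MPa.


Cross-section = 14 x 2.0 = 28.0 mm^2
TS = 200 / 28.0 = 7.14 MPa
(1 N/mm^2 = 1 MPa)


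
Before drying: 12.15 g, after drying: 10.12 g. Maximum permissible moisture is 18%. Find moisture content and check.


Moisture content = 16.7%
Acceptable: Yes

MC = (12.15 - 10.12) / 12.15 x 100 = 16.7%
Maximum: 18%
Acceptable: Yes


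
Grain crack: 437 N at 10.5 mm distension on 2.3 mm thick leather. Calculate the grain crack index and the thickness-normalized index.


Crack index = 41.6 N/mm
Normalized index = 18.1 N/mm per mm

Crack index = 437 / 10.5 = 41.6 N/mm
Normalized = 41.6 / 2.3 = 18.1 N/mm per mm


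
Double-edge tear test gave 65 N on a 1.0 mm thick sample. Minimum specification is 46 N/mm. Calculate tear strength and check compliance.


Tear strength = 65.0 N/mm
Compliant: Yes


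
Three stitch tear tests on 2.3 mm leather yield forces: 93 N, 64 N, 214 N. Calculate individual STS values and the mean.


STS1 = 93 / 2.3 = 40.4 N/mm
STS2 = 64 / 2.3 = 27.8 N/mm
STS3 = 214 / 2.3 = 93.0 N/mm
Mean = (40.4 + 27.8 + 93.0) / 3 = 53.7 N/mm


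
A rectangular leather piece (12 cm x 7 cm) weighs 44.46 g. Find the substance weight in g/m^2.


Area = 12 x 7 = 84 cm^2
SW = 44.46 / 84 x 10000 = 5292.9 g/m^2


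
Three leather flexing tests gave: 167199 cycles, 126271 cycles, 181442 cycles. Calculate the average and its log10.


Average = 158304 cycles
log10 = 5.20

Average = (167199 + 126271 + 181442) / 3 = 158304 cycles
log10(158304) = 5.20


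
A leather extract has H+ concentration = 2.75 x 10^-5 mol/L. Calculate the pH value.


pH = 4.56


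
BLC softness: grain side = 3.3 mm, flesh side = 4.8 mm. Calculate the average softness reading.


Average = (3.3 + 4.8) / 2
Average = 4.05 mm


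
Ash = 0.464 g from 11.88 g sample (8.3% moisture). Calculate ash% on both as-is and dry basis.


As-is ash% = 0.464 / 11.88 x 100 = 3.91%
Dry mass = 11.88 x (100 - 8.3) / 100 = 10.89396 g
Dry-basis ash% = 0.464 / 10.89396 x 100 = 4.26%


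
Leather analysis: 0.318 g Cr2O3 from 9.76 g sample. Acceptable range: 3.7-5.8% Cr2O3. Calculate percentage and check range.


Cr2O3 = 3.26%
Within range: No


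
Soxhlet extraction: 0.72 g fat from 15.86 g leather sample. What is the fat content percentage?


Fat content = 0.72 / 15.86 x 100
Fat = 4.5%


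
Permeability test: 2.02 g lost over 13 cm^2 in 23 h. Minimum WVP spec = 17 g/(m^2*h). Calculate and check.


WVP = 2.02 / (13 x 23) x 10000 = 67.56 g/(m^2*h)
Minimum: 17 g/(m^2*h)
Meets spec: Yes


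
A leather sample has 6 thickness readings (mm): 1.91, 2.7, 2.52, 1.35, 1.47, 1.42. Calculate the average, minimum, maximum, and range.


Sum = 11.37
Average = 11.37 / 6 = 1.90 mm
Minimum = 1.35 mm
Maximum = 2.7 mm
Range = 2.7 - 1.35 = 1.35 mm


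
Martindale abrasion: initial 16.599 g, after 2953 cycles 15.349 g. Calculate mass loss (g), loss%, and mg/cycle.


Mass loss = 1.250 g
Loss = 7.53%
Rate = 0.423 mg/cycle


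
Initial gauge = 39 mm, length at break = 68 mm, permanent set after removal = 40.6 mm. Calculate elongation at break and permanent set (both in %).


Elongation at break = 74.4%
Permanent set = 4.1%


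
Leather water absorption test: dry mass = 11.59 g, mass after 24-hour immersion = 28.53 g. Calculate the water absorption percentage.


146.2%


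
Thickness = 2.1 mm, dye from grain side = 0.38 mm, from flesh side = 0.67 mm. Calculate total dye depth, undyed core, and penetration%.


Total dyed = 0.38 + 0.67 = 1.05 mm
Undyed core = 2.1 - 1.05 = 1.05 mm
Penetration = 1.05 / 2.1 x 100 = 50.0%


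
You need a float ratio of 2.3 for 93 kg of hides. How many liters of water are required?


213.9 L


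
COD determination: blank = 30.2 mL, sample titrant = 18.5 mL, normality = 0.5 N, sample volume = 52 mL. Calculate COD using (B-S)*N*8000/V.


900.0 mg/L


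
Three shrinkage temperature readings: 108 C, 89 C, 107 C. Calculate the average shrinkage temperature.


Average = (108 + 89 + 107) / 3
Average = 304 / 3 = 101.3 C


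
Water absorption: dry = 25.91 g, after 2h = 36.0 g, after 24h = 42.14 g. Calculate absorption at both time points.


WA (2h) = (36.0 - 25.91) / 25.91 x 100 = 38.9%
WA (24h) = (42.14 - 25.91) / 25.91 x 100 = 62.6%


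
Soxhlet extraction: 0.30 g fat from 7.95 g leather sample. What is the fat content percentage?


3.8%

Fat content = 0.30 / 7.95 x 100
Fat = 3.8%


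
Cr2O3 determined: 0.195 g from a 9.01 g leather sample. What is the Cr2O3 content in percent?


Cr2O3% = 0.195 / 9.01 x 100
Cr2O3% = 2.16%


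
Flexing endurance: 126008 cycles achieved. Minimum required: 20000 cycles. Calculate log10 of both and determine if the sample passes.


log10(126008) = 5.10
log10(20000) = 4.30
Passes: Yes


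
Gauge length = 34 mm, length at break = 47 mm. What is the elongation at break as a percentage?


38.2%

Extension = 47 - 34 = 13 mm
Elongation = 13 / 34 x 100 = 38.2%


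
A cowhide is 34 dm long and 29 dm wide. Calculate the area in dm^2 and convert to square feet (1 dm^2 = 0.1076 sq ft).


986 dm^2
106.09 sq ft

Area = 34 x 29 = 986 dm^2
Conversion: 986 x 0.1076 = 106.09 sq ft


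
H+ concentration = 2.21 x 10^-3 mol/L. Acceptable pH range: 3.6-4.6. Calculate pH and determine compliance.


pH = -log10(2.21 x 10^-3) = 2.66
Range: 3.6 to 4.6
Compliant: No


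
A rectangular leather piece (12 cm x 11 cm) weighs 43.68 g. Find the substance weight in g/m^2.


Area = 12 x 11 = 132 cm^2
SW = 43.68 / 132 x 10000 = 3309.1 g/m^2


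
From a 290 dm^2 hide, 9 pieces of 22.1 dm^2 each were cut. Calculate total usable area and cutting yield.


Total usable = 9 x 22.1 = 198.9 dm^2
Yield = 198.9 / 290 x 100 = 68.6%


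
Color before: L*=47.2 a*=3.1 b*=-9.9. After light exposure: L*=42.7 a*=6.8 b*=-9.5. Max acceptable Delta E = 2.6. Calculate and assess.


Delta E = 5.84
Passes: No

dL = -4.5, da = 3.7, db = 0.4
dE = sqrt((-4.5)^2 + (3.7)^2 + (0.4)^2) = 5.84
Max = 2.6
Passes: No


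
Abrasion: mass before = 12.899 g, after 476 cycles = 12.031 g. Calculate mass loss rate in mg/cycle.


1.824 mg/cycle

Mass loss = 12.899 - 12.031 = 0.868 g
Rate = 0.868 / 476 x 1000 = 1.824 mg/cycle


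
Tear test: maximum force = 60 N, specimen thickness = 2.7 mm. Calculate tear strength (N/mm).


22.2 N/mm

Tear strength = force / thickness
Tear = 60 / 2.7 = 22.2 N/mm


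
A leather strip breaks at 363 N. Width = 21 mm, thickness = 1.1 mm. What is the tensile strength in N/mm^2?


Cross-sectional area = 21 x 1.1 = 23.1 mm^2
Tensile strength = 363 / 23.1 = 15.71 N/mm^2


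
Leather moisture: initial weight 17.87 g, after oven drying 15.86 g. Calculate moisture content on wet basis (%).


Moisture = 17.87 - 15.86 = 2.01 g
MC = 2.01 / 17.87 x 100 = 11.2%


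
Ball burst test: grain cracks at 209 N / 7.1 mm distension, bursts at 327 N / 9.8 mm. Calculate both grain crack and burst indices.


Crack index = 29.4 N/mm
Burst index = 33.4 N/mm


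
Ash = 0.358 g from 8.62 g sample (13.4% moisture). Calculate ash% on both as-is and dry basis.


As-is ash = 4.15%
Dry-basis ash = 4.80%


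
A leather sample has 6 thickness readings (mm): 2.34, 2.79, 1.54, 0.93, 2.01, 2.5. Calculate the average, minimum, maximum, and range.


Average = 2.02 mm
Min = 0.93 mm
Max = 2.79 mm
Range = 1.86 mm

Sum = 12.11
Average = 12.11 / 6 = 2.02 mm
Minimum = 0.93 mm
Maximum = 2.79 mm
Range = 2.79 - 0.93 = 1.86 mm


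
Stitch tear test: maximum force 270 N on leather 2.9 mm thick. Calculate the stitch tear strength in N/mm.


Stitch tear strength = force / thickness
STS = 270 / 2.9 = 93.1 N/mm


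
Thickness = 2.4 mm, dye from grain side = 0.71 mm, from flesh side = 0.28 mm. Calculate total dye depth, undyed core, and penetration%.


Total dyed = 0.99 mm
Undyed core = 1.41 mm
Penetration = 41.3%

Total dyed = 0.71 + 0.28 = 0.99 mm
Undyed core = 2.4 - 0.99 = 1.41 mm
Penetration = 0.99 / 2.4 x 100 = 41.3%


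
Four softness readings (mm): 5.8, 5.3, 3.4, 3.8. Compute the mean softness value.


4.58 mm


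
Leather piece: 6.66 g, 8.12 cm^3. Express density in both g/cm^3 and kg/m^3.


Density = 6.66 / 8.12 = 0.820 g/cm^3
Convert: 0.820 x 1000 = 820 kg/m^3


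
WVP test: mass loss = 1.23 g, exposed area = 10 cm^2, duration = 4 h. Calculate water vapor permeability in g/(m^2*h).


307.50 g/(m^2*h)

WVP = mass_loss / (area x time) x 10000
WVP = 1.23 / (10 x 4) x 10000
WVP = 1.23 / 40 x 10000 = 307.50 g/(m^2*h)


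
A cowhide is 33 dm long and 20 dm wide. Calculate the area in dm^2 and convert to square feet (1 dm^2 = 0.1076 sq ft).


660 dm^2
71.02 sq ft


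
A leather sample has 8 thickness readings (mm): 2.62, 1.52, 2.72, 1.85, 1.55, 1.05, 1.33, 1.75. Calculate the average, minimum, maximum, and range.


Sum = 14.39
Average = 14.39 / 8 = 1.80 mm
Minimum = 1.05 mm
Maximum = 2.72 mm
Range = 2.72 - 1.05 = 1.67 mm


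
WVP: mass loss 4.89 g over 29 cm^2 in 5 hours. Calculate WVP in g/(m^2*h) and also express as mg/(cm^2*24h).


WVP = 4.89 / (29 x 5) x 10000 = 337.24 g/(m^2*h)
Mass loss in mg = 4.89 x 1000 = 4890 mg
Per cm^2 per 24h in mg: 4890 x 24 / (29 x 5) = 117360 / 145 = 809.38 mg/(cm^2*24h)


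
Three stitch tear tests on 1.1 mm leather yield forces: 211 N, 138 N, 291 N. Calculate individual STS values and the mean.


STS1 = 191.8 N/mm
STS2 = 125.5 N/mm
STS3 = 264.5 N/mm
Mean = 193.9 N/mm

STS1 = 211 / 1.1 = 191.8 N/mm
STS2 = 138 / 1.1 = 125.5 N/mm
STS3 = 291 / 1.1 = 264.5 N/mm
Mean = (191.8 + 125.5 + 264.5) / 3 = 193.9 N/mm


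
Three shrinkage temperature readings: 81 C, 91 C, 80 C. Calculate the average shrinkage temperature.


84.0 C


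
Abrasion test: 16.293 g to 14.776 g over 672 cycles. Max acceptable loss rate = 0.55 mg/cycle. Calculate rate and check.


Loss = 16.293 - 14.776 = 1.517 g
Rate = 1.517 g / 672 cycles x 1000 = 2.257 mg/cycle
Max = 0.55 mg/cycle
Passes: No


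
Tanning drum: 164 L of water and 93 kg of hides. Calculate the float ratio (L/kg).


Float ratio = water / hide weight
Ratio = 164 / 93 = 1.8


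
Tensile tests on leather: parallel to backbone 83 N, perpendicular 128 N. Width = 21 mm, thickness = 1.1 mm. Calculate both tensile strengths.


Parallel = 3.59 N/mm^2
Perpendicular = 5.54 N/mm^2

Area = 21 x 1.1 = 23.1 mm^2
TS (parallel) = 83 / 23.1 = 3.59 N/mm^2
TS (perpendicular) = 128 / 23.1 = 5.54 N/mm^2


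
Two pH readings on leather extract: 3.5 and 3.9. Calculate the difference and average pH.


Difference = 0.4
Average pH = 3.70


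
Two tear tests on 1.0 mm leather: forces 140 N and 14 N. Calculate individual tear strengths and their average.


Tear 1 = 140 / 1.0 = 140.0 N/mm
Tear 2 = 14 / 1.0 = 14.0 N/mm
Average = (140.0 + 14.0) / 2 = 77.0 N/mm


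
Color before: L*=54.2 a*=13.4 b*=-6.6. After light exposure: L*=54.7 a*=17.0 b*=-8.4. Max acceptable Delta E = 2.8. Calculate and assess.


dL = 0.5, da = 3.6, db = -1.8
dE = sqrt((0.5)^2 + (3.6)^2 + (-1.8)^2) = 4.06
Max = 2.8
Passes: No


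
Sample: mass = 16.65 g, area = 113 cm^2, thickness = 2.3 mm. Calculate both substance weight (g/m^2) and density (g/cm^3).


Substance weight = 1473.5 g/m^2
Density = 0.641 g/cm^3

SW = 16.65 / 113 x 10000 = 1473.5 g/m^2
Volume = 113 x 2.3 / 10 = 25.99 cm^3
Density = 16.65 / 25.99 = 0.641 g/cm^3
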